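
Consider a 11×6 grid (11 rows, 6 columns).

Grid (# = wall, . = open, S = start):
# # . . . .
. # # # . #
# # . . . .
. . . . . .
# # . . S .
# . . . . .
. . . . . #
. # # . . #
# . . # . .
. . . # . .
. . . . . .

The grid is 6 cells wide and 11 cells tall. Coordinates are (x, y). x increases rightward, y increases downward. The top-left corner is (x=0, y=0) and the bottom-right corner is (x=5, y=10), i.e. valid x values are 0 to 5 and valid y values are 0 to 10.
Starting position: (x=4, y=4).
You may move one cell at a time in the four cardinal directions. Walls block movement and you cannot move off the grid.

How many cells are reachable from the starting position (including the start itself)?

Answer: Reachable cells: 47

Derivation:
BFS flood-fill from (x=4, y=4):
  Distance 0: (x=4, y=4)
  Distance 1: (x=4, y=3), (x=3, y=4), (x=5, y=4), (x=4, y=5)
  Distance 2: (x=4, y=2), (x=3, y=3), (x=5, y=3), (x=2, y=4), (x=3, y=5), (x=5, y=5), (x=4, y=6)
  Distance 3: (x=4, y=1), (x=3, y=2), (x=5, y=2), (x=2, y=3), (x=2, y=5), (x=3, y=6), (x=4, y=7)
  Distance 4: (x=4, y=0), (x=2, y=2), (x=1, y=3), (x=1, y=5), (x=2, y=6), (x=3, y=7), (x=4, y=8)
  Distance 5: (x=3, y=0), (x=5, y=0), (x=0, y=3), (x=1, y=6), (x=5, y=8), (x=4, y=9)
  Distance 6: (x=2, y=0), (x=0, y=6), (x=5, y=9), (x=4, y=10)
  Distance 7: (x=0, y=7), (x=3, y=10), (x=5, y=10)
  Distance 8: (x=2, y=10)
  Distance 9: (x=2, y=9), (x=1, y=10)
  Distance 10: (x=2, y=8), (x=1, y=9), (x=0, y=10)
  Distance 11: (x=1, y=8), (x=0, y=9)
Total reachable: 47 (grid has 48 open cells total)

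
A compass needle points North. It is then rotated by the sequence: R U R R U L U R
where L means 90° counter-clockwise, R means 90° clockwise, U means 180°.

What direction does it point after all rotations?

Start: North
  R (right (90° clockwise)) -> East
  U (U-turn (180°)) -> West
  R (right (90° clockwise)) -> North
  R (right (90° clockwise)) -> East
  U (U-turn (180°)) -> West
  L (left (90° counter-clockwise)) -> South
  U (U-turn (180°)) -> North
  R (right (90° clockwise)) -> East
Final: East

Answer: Final heading: East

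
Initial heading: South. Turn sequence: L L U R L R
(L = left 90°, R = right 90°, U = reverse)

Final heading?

Start: South
  L (left (90° counter-clockwise)) -> East
  L (left (90° counter-clockwise)) -> North
  U (U-turn (180°)) -> South
  R (right (90° clockwise)) -> West
  L (left (90° counter-clockwise)) -> South
  R (right (90° clockwise)) -> West
Final: West

Answer: Final heading: West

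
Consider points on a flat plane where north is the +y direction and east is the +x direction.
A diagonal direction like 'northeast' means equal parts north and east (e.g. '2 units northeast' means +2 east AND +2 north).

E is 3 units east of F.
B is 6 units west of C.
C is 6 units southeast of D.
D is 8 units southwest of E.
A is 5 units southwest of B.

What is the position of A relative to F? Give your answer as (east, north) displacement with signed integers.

Place F at the origin (east=0, north=0).
  E is 3 units east of F: delta (east=+3, north=+0); E at (east=3, north=0).
  D is 8 units southwest of E: delta (east=-8, north=-8); D at (east=-5, north=-8).
  C is 6 units southeast of D: delta (east=+6, north=-6); C at (east=1, north=-14).
  B is 6 units west of C: delta (east=-6, north=+0); B at (east=-5, north=-14).
  A is 5 units southwest of B: delta (east=-5, north=-5); A at (east=-10, north=-19).
Therefore A relative to F: (east=-10, north=-19).

Answer: A is at (east=-10, north=-19) relative to F.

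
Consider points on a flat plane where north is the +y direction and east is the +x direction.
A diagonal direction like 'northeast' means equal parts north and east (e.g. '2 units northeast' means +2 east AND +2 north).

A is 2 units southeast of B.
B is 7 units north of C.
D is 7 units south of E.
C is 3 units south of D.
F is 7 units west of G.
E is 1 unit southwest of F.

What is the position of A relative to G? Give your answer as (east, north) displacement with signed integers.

Place G at the origin (east=0, north=0).
  F is 7 units west of G: delta (east=-7, north=+0); F at (east=-7, north=0).
  E is 1 unit southwest of F: delta (east=-1, north=-1); E at (east=-8, north=-1).
  D is 7 units south of E: delta (east=+0, north=-7); D at (east=-8, north=-8).
  C is 3 units south of D: delta (east=+0, north=-3); C at (east=-8, north=-11).
  B is 7 units north of C: delta (east=+0, north=+7); B at (east=-8, north=-4).
  A is 2 units southeast of B: delta (east=+2, north=-2); A at (east=-6, north=-6).
Therefore A relative to G: (east=-6, north=-6).

Answer: A is at (east=-6, north=-6) relative to G.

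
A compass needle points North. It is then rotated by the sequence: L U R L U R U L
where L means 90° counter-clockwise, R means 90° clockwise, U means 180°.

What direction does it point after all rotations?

Answer: Final heading: East

Derivation:
Start: North
  L (left (90° counter-clockwise)) -> West
  U (U-turn (180°)) -> East
  R (right (90° clockwise)) -> South
  L (left (90° counter-clockwise)) -> East
  U (U-turn (180°)) -> West
  R (right (90° clockwise)) -> North
  U (U-turn (180°)) -> South
  L (left (90° counter-clockwise)) -> East
Final: East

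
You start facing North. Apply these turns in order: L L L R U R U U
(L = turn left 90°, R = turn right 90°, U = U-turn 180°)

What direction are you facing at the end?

Answer: Final heading: East

Derivation:
Start: North
  L (left (90° counter-clockwise)) -> West
  L (left (90° counter-clockwise)) -> South
  L (left (90° counter-clockwise)) -> East
  R (right (90° clockwise)) -> South
  U (U-turn (180°)) -> North
  R (right (90° clockwise)) -> East
  U (U-turn (180°)) -> West
  U (U-turn (180°)) -> East
Final: East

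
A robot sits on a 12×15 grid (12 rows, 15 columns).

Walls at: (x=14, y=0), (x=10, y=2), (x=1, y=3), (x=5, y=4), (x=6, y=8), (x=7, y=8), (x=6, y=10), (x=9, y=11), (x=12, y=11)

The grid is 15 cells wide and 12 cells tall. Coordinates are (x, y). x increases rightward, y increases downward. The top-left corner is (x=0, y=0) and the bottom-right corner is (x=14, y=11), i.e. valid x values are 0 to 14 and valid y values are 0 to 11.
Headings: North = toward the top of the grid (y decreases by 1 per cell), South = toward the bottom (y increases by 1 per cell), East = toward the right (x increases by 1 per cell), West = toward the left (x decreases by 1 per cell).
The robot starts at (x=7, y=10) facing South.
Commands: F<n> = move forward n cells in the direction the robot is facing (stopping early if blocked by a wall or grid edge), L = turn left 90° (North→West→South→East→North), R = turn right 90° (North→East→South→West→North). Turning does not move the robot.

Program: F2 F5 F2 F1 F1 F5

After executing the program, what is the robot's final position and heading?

Answer: Final position: (x=7, y=11), facing South

Derivation:
Start: (x=7, y=10), facing South
  F2: move forward 1/2 (blocked), now at (x=7, y=11)
  F5: move forward 0/5 (blocked), now at (x=7, y=11)
  F2: move forward 0/2 (blocked), now at (x=7, y=11)
  F1: move forward 0/1 (blocked), now at (x=7, y=11)
  F1: move forward 0/1 (blocked), now at (x=7, y=11)
  F5: move forward 0/5 (blocked), now at (x=7, y=11)
Final: (x=7, y=11), facing South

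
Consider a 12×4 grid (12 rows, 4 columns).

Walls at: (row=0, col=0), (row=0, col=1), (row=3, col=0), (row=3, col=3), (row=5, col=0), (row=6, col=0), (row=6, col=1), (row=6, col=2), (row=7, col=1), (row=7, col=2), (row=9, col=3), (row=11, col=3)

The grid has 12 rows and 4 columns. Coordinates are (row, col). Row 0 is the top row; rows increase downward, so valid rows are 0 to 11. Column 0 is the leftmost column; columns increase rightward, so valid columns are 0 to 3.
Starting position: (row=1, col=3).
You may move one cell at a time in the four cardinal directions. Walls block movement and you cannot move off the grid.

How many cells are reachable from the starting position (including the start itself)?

BFS flood-fill from (row=1, col=3):
  Distance 0: (row=1, col=3)
  Distance 1: (row=0, col=3), (row=1, col=2), (row=2, col=3)
  Distance 2: (row=0, col=2), (row=1, col=1), (row=2, col=2)
  Distance 3: (row=1, col=0), (row=2, col=1), (row=3, col=2)
  Distance 4: (row=2, col=0), (row=3, col=1), (row=4, col=2)
  Distance 5: (row=4, col=1), (row=4, col=3), (row=5, col=2)
  Distance 6: (row=4, col=0), (row=5, col=1), (row=5, col=3)
  Distance 7: (row=6, col=3)
  Distance 8: (row=7, col=3)
  Distance 9: (row=8, col=3)
  Distance 10: (row=8, col=2)
  Distance 11: (row=8, col=1), (row=9, col=2)
  Distance 12: (row=8, col=0), (row=9, col=1), (row=10, col=2)
  Distance 13: (row=7, col=0), (row=9, col=0), (row=10, col=1), (row=10, col=3), (row=11, col=2)
  Distance 14: (row=10, col=0), (row=11, col=1)
  Distance 15: (row=11, col=0)
Total reachable: 36 (grid has 36 open cells total)

Answer: Reachable cells: 36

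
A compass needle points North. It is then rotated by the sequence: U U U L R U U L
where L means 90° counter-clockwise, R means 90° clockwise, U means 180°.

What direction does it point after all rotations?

Start: North
  U (U-turn (180°)) -> South
  U (U-turn (180°)) -> North
  U (U-turn (180°)) -> South
  L (left (90° counter-clockwise)) -> East
  R (right (90° clockwise)) -> South
  U (U-turn (180°)) -> North
  U (U-turn (180°)) -> South
  L (left (90° counter-clockwise)) -> East
Final: East

Answer: Final heading: East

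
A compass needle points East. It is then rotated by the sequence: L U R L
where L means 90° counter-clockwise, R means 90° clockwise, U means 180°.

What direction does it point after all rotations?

Start: East
  L (left (90° counter-clockwise)) -> North
  U (U-turn (180°)) -> South
  R (right (90° clockwise)) -> West
  L (left (90° counter-clockwise)) -> South
Final: South

Answer: Final heading: South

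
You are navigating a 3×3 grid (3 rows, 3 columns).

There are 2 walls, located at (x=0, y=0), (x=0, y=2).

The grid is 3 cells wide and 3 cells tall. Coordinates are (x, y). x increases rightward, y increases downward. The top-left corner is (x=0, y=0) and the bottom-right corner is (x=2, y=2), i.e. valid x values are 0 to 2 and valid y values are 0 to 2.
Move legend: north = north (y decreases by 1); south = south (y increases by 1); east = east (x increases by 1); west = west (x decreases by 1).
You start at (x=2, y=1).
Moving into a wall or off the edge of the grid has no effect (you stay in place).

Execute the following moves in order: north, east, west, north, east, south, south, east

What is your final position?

Start: (x=2, y=1)
  north (north): (x=2, y=1) -> (x=2, y=0)
  east (east): blocked, stay at (x=2, y=0)
  west (west): (x=2, y=0) -> (x=1, y=0)
  north (north): blocked, stay at (x=1, y=0)
  east (east): (x=1, y=0) -> (x=2, y=0)
  south (south): (x=2, y=0) -> (x=2, y=1)
  south (south): (x=2, y=1) -> (x=2, y=2)
  east (east): blocked, stay at (x=2, y=2)
Final: (x=2, y=2)

Answer: Final position: (x=2, y=2)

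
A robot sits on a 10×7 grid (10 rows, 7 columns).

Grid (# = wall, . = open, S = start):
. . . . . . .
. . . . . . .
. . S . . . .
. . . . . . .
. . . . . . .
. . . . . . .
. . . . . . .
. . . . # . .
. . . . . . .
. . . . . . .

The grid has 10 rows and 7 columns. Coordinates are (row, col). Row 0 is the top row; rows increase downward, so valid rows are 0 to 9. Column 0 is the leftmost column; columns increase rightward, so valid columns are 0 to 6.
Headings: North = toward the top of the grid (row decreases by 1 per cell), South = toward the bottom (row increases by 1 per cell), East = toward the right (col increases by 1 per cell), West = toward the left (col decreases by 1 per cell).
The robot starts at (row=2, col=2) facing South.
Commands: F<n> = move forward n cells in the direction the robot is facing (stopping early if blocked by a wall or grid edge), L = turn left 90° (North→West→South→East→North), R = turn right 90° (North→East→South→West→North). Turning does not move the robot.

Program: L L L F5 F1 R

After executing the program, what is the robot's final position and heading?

Start: (row=2, col=2), facing South
  L: turn left, now facing East
  L: turn left, now facing North
  L: turn left, now facing West
  F5: move forward 2/5 (blocked), now at (row=2, col=0)
  F1: move forward 0/1 (blocked), now at (row=2, col=0)
  R: turn right, now facing North
Final: (row=2, col=0), facing North

Answer: Final position: (row=2, col=0), facing North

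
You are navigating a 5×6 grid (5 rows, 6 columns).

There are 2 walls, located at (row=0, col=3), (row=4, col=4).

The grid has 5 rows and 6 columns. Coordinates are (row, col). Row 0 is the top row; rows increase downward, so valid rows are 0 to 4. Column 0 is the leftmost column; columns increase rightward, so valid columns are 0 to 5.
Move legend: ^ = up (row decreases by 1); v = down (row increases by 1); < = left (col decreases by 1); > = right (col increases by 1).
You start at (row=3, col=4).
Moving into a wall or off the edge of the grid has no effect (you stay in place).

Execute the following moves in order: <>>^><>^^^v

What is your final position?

Answer: Final position: (row=1, col=5)

Derivation:
Start: (row=3, col=4)
  < (left): (row=3, col=4) -> (row=3, col=3)
  > (right): (row=3, col=3) -> (row=3, col=4)
  > (right): (row=3, col=4) -> (row=3, col=5)
  ^ (up): (row=3, col=5) -> (row=2, col=5)
  > (right): blocked, stay at (row=2, col=5)
  < (left): (row=2, col=5) -> (row=2, col=4)
  > (right): (row=2, col=4) -> (row=2, col=5)
  ^ (up): (row=2, col=5) -> (row=1, col=5)
  ^ (up): (row=1, col=5) -> (row=0, col=5)
  ^ (up): blocked, stay at (row=0, col=5)
  v (down): (row=0, col=5) -> (row=1, col=5)
Final: (row=1, col=5)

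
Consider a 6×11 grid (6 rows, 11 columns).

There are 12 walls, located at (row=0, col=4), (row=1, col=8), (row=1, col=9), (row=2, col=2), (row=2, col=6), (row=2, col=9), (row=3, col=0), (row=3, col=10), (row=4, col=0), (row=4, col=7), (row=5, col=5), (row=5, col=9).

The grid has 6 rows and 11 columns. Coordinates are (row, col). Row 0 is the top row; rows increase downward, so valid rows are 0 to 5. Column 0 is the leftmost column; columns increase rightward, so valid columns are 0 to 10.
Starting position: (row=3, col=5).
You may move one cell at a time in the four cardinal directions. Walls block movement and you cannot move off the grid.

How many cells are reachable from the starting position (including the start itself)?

Answer: Reachable cells: 54

Derivation:
BFS flood-fill from (row=3, col=5):
  Distance 0: (row=3, col=5)
  Distance 1: (row=2, col=5), (row=3, col=4), (row=3, col=6), (row=4, col=5)
  Distance 2: (row=1, col=5), (row=2, col=4), (row=3, col=3), (row=3, col=7), (row=4, col=4), (row=4, col=6)
  Distance 3: (row=0, col=5), (row=1, col=4), (row=1, col=6), (row=2, col=3), (row=2, col=7), (row=3, col=2), (row=3, col=8), (row=4, col=3), (row=5, col=4), (row=5, col=6)
  Distance 4: (row=0, col=6), (row=1, col=3), (row=1, col=7), (row=2, col=8), (row=3, col=1), (row=3, col=9), (row=4, col=2), (row=4, col=8), (row=5, col=3), (row=5, col=7)
  Distance 5: (row=0, col=3), (row=0, col=7), (row=1, col=2), (row=2, col=1), (row=4, col=1), (row=4, col=9), (row=5, col=2), (row=5, col=8)
  Distance 6: (row=0, col=2), (row=0, col=8), (row=1, col=1), (row=2, col=0), (row=4, col=10), (row=5, col=1)
  Distance 7: (row=0, col=1), (row=0, col=9), (row=1, col=0), (row=5, col=0), (row=5, col=10)
  Distance 8: (row=0, col=0), (row=0, col=10)
  Distance 9: (row=1, col=10)
  Distance 10: (row=2, col=10)
Total reachable: 54 (grid has 54 open cells total)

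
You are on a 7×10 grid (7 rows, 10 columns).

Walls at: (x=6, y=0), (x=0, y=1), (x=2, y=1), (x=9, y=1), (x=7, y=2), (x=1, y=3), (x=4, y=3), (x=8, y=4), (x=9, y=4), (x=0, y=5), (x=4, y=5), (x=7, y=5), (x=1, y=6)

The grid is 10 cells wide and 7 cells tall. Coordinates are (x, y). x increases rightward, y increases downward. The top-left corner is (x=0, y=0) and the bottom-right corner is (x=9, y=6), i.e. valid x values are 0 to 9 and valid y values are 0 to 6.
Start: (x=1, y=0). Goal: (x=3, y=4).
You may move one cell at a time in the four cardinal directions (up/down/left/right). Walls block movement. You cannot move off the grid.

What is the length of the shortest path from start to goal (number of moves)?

Answer: Shortest path length: 6

Derivation:
BFS from (x=1, y=0) until reaching (x=3, y=4):
  Distance 0: (x=1, y=0)
  Distance 1: (x=0, y=0), (x=2, y=0), (x=1, y=1)
  Distance 2: (x=3, y=0), (x=1, y=2)
  Distance 3: (x=4, y=0), (x=3, y=1), (x=0, y=2), (x=2, y=2)
  Distance 4: (x=5, y=0), (x=4, y=1), (x=3, y=2), (x=0, y=3), (x=2, y=3)
  Distance 5: (x=5, y=1), (x=4, y=2), (x=3, y=3), (x=0, y=4), (x=2, y=4)
  Distance 6: (x=6, y=1), (x=5, y=2), (x=1, y=4), (x=3, y=4), (x=2, y=5)  <- goal reached here
One shortest path (6 moves): (x=1, y=0) -> (x=2, y=0) -> (x=3, y=0) -> (x=3, y=1) -> (x=3, y=2) -> (x=3, y=3) -> (x=3, y=4)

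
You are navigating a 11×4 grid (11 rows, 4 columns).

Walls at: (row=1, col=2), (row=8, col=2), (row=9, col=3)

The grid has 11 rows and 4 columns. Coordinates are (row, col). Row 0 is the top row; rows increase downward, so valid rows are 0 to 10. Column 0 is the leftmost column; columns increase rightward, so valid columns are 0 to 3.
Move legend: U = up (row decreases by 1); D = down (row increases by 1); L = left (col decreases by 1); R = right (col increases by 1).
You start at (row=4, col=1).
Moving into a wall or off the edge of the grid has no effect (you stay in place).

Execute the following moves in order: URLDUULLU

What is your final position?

Answer: Final position: (row=1, col=0)

Derivation:
Start: (row=4, col=1)
  U (up): (row=4, col=1) -> (row=3, col=1)
  R (right): (row=3, col=1) -> (row=3, col=2)
  L (left): (row=3, col=2) -> (row=3, col=1)
  D (down): (row=3, col=1) -> (row=4, col=1)
  U (up): (row=4, col=1) -> (row=3, col=1)
  U (up): (row=3, col=1) -> (row=2, col=1)
  L (left): (row=2, col=1) -> (row=2, col=0)
  L (left): blocked, stay at (row=2, col=0)
  U (up): (row=2, col=0) -> (row=1, col=0)
Final: (row=1, col=0)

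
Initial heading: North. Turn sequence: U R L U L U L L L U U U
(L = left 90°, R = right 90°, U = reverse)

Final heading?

Answer: Final heading: North

Derivation:
Start: North
  U (U-turn (180°)) -> South
  R (right (90° clockwise)) -> West
  L (left (90° counter-clockwise)) -> South
  U (U-turn (180°)) -> North
  L (left (90° counter-clockwise)) -> West
  U (U-turn (180°)) -> East
  L (left (90° counter-clockwise)) -> North
  L (left (90° counter-clockwise)) -> West
  L (left (90° counter-clockwise)) -> South
  U (U-turn (180°)) -> North
  U (U-turn (180°)) -> South
  U (U-turn (180°)) -> North
Final: North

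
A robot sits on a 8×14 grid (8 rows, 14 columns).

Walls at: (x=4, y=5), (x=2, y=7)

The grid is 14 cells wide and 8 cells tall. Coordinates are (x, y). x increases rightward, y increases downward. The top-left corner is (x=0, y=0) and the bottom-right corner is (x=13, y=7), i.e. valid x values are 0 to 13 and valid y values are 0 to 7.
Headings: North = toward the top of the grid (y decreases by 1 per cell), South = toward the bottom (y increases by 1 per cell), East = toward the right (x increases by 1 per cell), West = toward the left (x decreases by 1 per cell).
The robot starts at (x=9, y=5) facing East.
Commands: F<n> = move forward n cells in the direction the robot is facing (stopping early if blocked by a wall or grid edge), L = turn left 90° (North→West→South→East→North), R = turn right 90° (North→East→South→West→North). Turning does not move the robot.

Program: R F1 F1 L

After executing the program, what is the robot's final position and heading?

Answer: Final position: (x=9, y=7), facing East

Derivation:
Start: (x=9, y=5), facing East
  R: turn right, now facing South
  F1: move forward 1, now at (x=9, y=6)
  F1: move forward 1, now at (x=9, y=7)
  L: turn left, now facing East
Final: (x=9, y=7), facing East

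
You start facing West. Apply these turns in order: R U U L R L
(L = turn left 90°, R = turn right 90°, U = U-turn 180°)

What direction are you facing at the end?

Start: West
  R (right (90° clockwise)) -> North
  U (U-turn (180°)) -> South
  U (U-turn (180°)) -> North
  L (left (90° counter-clockwise)) -> West
  R (right (90° clockwise)) -> North
  L (left (90° counter-clockwise)) -> West
Final: West

Answer: Final heading: West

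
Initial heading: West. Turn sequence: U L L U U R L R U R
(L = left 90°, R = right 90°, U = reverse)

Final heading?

Start: West
  U (U-turn (180°)) -> East
  L (left (90° counter-clockwise)) -> North
  L (left (90° counter-clockwise)) -> West
  U (U-turn (180°)) -> East
  U (U-turn (180°)) -> West
  R (right (90° clockwise)) -> North
  L (left (90° counter-clockwise)) -> West
  R (right (90° clockwise)) -> North
  U (U-turn (180°)) -> South
  R (right (90° clockwise)) -> West
Final: West

Answer: Final heading: West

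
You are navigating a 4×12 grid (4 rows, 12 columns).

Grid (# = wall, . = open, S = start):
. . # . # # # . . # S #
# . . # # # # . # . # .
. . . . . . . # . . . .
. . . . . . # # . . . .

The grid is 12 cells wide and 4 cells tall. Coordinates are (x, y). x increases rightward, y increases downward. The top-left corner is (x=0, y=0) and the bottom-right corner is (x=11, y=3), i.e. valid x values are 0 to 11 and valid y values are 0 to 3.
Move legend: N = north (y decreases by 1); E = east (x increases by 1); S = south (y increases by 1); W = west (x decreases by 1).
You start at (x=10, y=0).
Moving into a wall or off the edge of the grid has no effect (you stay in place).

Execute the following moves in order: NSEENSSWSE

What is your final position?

Answer: Final position: (x=10, y=0)

Derivation:
Start: (x=10, y=0)
  N (north): blocked, stay at (x=10, y=0)
  S (south): blocked, stay at (x=10, y=0)
  E (east): blocked, stay at (x=10, y=0)
  E (east): blocked, stay at (x=10, y=0)
  N (north): blocked, stay at (x=10, y=0)
  S (south): blocked, stay at (x=10, y=0)
  S (south): blocked, stay at (x=10, y=0)
  W (west): blocked, stay at (x=10, y=0)
  S (south): blocked, stay at (x=10, y=0)
  E (east): blocked, stay at (x=10, y=0)
Final: (x=10, y=0)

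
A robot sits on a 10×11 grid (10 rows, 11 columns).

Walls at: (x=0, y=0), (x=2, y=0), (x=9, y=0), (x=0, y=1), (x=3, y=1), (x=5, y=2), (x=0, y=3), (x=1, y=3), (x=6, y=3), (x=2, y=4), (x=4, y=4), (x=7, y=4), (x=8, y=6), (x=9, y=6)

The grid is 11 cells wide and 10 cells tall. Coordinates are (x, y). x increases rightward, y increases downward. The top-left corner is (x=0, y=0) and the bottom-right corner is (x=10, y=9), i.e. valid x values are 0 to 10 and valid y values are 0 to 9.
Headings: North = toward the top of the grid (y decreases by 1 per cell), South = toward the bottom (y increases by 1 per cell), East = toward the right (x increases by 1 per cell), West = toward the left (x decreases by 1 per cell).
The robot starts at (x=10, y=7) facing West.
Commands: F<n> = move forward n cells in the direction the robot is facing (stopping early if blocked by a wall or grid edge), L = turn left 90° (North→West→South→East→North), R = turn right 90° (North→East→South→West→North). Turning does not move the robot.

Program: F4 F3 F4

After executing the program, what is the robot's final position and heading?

Start: (x=10, y=7), facing West
  F4: move forward 4, now at (x=6, y=7)
  F3: move forward 3, now at (x=3, y=7)
  F4: move forward 3/4 (blocked), now at (x=0, y=7)
Final: (x=0, y=7), facing West

Answer: Final position: (x=0, y=7), facing West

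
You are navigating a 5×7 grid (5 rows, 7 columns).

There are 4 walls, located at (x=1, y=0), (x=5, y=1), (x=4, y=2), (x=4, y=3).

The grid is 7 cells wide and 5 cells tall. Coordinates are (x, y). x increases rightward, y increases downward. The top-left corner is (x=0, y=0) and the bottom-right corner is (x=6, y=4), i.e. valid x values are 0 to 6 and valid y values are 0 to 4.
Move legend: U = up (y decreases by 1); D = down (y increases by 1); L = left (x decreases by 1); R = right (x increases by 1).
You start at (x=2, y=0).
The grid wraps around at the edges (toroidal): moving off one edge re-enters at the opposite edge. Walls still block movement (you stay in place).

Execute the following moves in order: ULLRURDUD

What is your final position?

Start: (x=2, y=0)
  U (up): (x=2, y=0) -> (x=2, y=4)
  L (left): (x=2, y=4) -> (x=1, y=4)
  L (left): (x=1, y=4) -> (x=0, y=4)
  R (right): (x=0, y=4) -> (x=1, y=4)
  U (up): (x=1, y=4) -> (x=1, y=3)
  R (right): (x=1, y=3) -> (x=2, y=3)
  D (down): (x=2, y=3) -> (x=2, y=4)
  U (up): (x=2, y=4) -> (x=2, y=3)
  D (down): (x=2, y=3) -> (x=2, y=4)
Final: (x=2, y=4)

Answer: Final position: (x=2, y=4)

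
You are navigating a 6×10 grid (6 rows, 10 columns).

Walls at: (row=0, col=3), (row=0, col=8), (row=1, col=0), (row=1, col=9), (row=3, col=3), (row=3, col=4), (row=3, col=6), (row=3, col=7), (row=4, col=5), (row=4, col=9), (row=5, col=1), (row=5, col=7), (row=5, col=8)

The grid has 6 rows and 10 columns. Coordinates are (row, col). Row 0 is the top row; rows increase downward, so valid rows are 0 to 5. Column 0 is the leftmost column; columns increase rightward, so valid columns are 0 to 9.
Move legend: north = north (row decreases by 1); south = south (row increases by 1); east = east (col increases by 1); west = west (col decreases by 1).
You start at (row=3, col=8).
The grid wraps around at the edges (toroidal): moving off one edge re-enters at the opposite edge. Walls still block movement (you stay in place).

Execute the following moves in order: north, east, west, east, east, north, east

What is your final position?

Answer: Final position: (row=2, col=1)

Derivation:
Start: (row=3, col=8)
  north (north): (row=3, col=8) -> (row=2, col=8)
  east (east): (row=2, col=8) -> (row=2, col=9)
  west (west): (row=2, col=9) -> (row=2, col=8)
  east (east): (row=2, col=8) -> (row=2, col=9)
  east (east): (row=2, col=9) -> (row=2, col=0)
  north (north): blocked, stay at (row=2, col=0)
  east (east): (row=2, col=0) -> (row=2, col=1)
Final: (row=2, col=1)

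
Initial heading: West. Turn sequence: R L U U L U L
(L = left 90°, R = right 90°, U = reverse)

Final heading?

Answer: Final heading: West

Derivation:
Start: West
  R (right (90° clockwise)) -> North
  L (left (90° counter-clockwise)) -> West
  U (U-turn (180°)) -> East
  U (U-turn (180°)) -> West
  L (left (90° counter-clockwise)) -> South
  U (U-turn (180°)) -> North
  L (left (90° counter-clockwise)) -> West
Final: West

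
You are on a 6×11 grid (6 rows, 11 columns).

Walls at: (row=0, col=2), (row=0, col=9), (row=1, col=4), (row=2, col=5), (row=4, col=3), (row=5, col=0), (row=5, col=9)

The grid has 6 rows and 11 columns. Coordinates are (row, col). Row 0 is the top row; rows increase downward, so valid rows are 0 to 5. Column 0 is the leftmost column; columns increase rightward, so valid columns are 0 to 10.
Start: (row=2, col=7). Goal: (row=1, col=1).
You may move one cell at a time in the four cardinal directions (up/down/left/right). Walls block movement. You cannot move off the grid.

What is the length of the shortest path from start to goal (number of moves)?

Answer: Shortest path length: 9

Derivation:
BFS from (row=2, col=7) until reaching (row=1, col=1):
  Distance 0: (row=2, col=7)
  Distance 1: (row=1, col=7), (row=2, col=6), (row=2, col=8), (row=3, col=7)
  Distance 2: (row=0, col=7), (row=1, col=6), (row=1, col=8), (row=2, col=9), (row=3, col=6), (row=3, col=8), (row=4, col=7)
  Distance 3: (row=0, col=6), (row=0, col=8), (row=1, col=5), (row=1, col=9), (row=2, col=10), (row=3, col=5), (row=3, col=9), (row=4, col=6), (row=4, col=8), (row=5, col=7)
  Distance 4: (row=0, col=5), (row=1, col=10), (row=3, col=4), (row=3, col=10), (row=4, col=5), (row=4, col=9), (row=5, col=6), (row=5, col=8)
  Distance 5: (row=0, col=4), (row=0, col=10), (row=2, col=4), (row=3, col=3), (row=4, col=4), (row=4, col=10), (row=5, col=5)
  Distance 6: (row=0, col=3), (row=2, col=3), (row=3, col=2), (row=5, col=4), (row=5, col=10)
  Distance 7: (row=1, col=3), (row=2, col=2), (row=3, col=1), (row=4, col=2), (row=5, col=3)
  Distance 8: (row=1, col=2), (row=2, col=1), (row=3, col=0), (row=4, col=1), (row=5, col=2)
  Distance 9: (row=1, col=1), (row=2, col=0), (row=4, col=0), (row=5, col=1)  <- goal reached here
One shortest path (9 moves): (row=2, col=7) -> (row=2, col=6) -> (row=3, col=6) -> (row=3, col=5) -> (row=3, col=4) -> (row=3, col=3) -> (row=3, col=2) -> (row=3, col=1) -> (row=2, col=1) -> (row=1, col=1)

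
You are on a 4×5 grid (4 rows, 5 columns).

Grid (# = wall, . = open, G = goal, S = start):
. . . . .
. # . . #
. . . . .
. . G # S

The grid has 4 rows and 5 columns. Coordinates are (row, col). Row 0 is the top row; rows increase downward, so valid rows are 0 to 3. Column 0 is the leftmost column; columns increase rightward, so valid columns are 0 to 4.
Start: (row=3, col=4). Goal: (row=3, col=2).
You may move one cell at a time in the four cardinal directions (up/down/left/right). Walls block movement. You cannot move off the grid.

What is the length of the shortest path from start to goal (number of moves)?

BFS from (row=3, col=4) until reaching (row=3, col=2):
  Distance 0: (row=3, col=4)
  Distance 1: (row=2, col=4)
  Distance 2: (row=2, col=3)
  Distance 3: (row=1, col=3), (row=2, col=2)
  Distance 4: (row=0, col=3), (row=1, col=2), (row=2, col=1), (row=3, col=2)  <- goal reached here
One shortest path (4 moves): (row=3, col=4) -> (row=2, col=4) -> (row=2, col=3) -> (row=2, col=2) -> (row=3, col=2)

Answer: Shortest path length: 4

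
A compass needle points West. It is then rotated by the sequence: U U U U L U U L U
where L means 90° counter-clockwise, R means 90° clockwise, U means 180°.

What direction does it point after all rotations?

Start: West
  U (U-turn (180°)) -> East
  U (U-turn (180°)) -> West
  U (U-turn (180°)) -> East
  U (U-turn (180°)) -> West
  L (left (90° counter-clockwise)) -> South
  U (U-turn (180°)) -> North
  U (U-turn (180°)) -> South
  L (left (90° counter-clockwise)) -> East
  U (U-turn (180°)) -> West
Final: West

Answer: Final heading: West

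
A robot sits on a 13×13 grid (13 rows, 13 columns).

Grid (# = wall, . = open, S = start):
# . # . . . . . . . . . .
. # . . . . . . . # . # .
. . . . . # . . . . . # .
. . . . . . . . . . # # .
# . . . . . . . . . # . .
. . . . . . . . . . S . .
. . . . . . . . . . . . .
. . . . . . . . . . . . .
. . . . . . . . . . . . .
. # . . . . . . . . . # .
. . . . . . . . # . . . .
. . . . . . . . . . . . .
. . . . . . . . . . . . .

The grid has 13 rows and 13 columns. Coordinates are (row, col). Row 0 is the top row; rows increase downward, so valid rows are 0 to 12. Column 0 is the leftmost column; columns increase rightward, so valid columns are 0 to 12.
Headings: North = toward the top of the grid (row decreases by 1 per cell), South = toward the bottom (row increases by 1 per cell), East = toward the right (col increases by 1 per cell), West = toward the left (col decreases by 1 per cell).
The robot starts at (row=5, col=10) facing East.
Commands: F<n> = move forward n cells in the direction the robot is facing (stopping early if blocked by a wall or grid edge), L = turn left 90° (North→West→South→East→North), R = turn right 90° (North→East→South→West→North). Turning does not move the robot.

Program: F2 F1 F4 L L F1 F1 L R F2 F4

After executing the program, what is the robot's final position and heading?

Start: (row=5, col=10), facing East
  F2: move forward 2, now at (row=5, col=12)
  F1: move forward 0/1 (blocked), now at (row=5, col=12)
  F4: move forward 0/4 (blocked), now at (row=5, col=12)
  L: turn left, now facing North
  L: turn left, now facing West
  F1: move forward 1, now at (row=5, col=11)
  F1: move forward 1, now at (row=5, col=10)
  L: turn left, now facing South
  R: turn right, now facing West
  F2: move forward 2, now at (row=5, col=8)
  F4: move forward 4, now at (row=5, col=4)
Final: (row=5, col=4), facing West

Answer: Final position: (row=5, col=4), facing West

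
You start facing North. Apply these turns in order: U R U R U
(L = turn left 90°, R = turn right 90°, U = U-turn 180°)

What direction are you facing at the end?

Answer: Final heading: North

Derivation:
Start: North
  U (U-turn (180°)) -> South
  R (right (90° clockwise)) -> West
  U (U-turn (180°)) -> East
  R (right (90° clockwise)) -> South
  U (U-turn (180°)) -> North
Final: North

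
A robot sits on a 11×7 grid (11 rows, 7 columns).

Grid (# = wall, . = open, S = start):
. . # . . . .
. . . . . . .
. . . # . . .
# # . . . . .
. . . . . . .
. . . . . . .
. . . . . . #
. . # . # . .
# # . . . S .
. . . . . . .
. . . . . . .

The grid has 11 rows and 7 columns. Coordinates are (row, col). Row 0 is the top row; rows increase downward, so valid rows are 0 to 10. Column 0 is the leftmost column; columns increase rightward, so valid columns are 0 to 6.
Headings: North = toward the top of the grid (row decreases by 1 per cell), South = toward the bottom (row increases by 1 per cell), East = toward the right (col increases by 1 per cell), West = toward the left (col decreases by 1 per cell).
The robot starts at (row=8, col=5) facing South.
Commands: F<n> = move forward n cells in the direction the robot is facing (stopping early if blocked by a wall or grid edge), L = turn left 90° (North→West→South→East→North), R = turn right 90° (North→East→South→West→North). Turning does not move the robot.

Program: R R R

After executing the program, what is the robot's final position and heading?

Answer: Final position: (row=8, col=5), facing East

Derivation:
Start: (row=8, col=5), facing South
  R: turn right, now facing West
  R: turn right, now facing North
  R: turn right, now facing East
Final: (row=8, col=5), facing East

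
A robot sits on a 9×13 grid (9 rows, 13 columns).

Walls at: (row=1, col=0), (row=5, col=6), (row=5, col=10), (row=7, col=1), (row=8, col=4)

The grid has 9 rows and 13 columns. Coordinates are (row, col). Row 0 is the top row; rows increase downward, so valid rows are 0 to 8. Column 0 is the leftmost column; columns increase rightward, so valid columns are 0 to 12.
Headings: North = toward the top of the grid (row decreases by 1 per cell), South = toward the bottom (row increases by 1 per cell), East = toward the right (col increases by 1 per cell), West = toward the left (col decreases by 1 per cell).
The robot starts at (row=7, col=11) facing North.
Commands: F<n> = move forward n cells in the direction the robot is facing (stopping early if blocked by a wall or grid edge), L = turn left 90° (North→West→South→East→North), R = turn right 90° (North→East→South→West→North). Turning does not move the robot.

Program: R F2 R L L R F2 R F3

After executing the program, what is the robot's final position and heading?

Start: (row=7, col=11), facing North
  R: turn right, now facing East
  F2: move forward 1/2 (blocked), now at (row=7, col=12)
  R: turn right, now facing South
  L: turn left, now facing East
  L: turn left, now facing North
  R: turn right, now facing East
  F2: move forward 0/2 (blocked), now at (row=7, col=12)
  R: turn right, now facing South
  F3: move forward 1/3 (blocked), now at (row=8, col=12)
Final: (row=8, col=12), facing South

Answer: Final position: (row=8, col=12), facing South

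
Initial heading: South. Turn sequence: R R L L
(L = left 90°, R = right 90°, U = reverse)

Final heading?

Answer: Final heading: South

Derivation:
Start: South
  R (right (90° clockwise)) -> West
  R (right (90° clockwise)) -> North
  L (left (90° counter-clockwise)) -> West
  L (left (90° counter-clockwise)) -> South
Final: South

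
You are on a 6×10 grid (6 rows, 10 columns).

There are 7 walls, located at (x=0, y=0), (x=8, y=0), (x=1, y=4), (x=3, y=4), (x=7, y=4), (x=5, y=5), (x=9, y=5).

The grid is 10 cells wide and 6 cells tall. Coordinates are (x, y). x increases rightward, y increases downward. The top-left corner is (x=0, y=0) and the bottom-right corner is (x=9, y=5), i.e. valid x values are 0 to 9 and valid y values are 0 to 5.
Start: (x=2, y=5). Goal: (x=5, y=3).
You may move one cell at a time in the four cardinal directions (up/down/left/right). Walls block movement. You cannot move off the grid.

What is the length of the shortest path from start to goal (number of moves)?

Answer: Shortest path length: 5

Derivation:
BFS from (x=2, y=5) until reaching (x=5, y=3):
  Distance 0: (x=2, y=5)
  Distance 1: (x=2, y=4), (x=1, y=5), (x=3, y=5)
  Distance 2: (x=2, y=3), (x=0, y=5), (x=4, y=5)
  Distance 3: (x=2, y=2), (x=1, y=3), (x=3, y=3), (x=0, y=4), (x=4, y=4)
  Distance 4: (x=2, y=1), (x=1, y=2), (x=3, y=2), (x=0, y=3), (x=4, y=3), (x=5, y=4)
  Distance 5: (x=2, y=0), (x=1, y=1), (x=3, y=1), (x=0, y=2), (x=4, y=2), (x=5, y=3), (x=6, y=4)  <- goal reached here
One shortest path (5 moves): (x=2, y=5) -> (x=3, y=5) -> (x=4, y=5) -> (x=4, y=4) -> (x=5, y=4) -> (x=5, y=3)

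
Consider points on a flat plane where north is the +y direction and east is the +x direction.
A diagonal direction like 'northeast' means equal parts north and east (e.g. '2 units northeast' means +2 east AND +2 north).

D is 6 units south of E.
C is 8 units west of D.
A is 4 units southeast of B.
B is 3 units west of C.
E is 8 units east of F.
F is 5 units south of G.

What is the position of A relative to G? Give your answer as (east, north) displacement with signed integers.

Answer: A is at (east=1, north=-15) relative to G.

Derivation:
Place G at the origin (east=0, north=0).
  F is 5 units south of G: delta (east=+0, north=-5); F at (east=0, north=-5).
  E is 8 units east of F: delta (east=+8, north=+0); E at (east=8, north=-5).
  D is 6 units south of E: delta (east=+0, north=-6); D at (east=8, north=-11).
  C is 8 units west of D: delta (east=-8, north=+0); C at (east=0, north=-11).
  B is 3 units west of C: delta (east=-3, north=+0); B at (east=-3, north=-11).
  A is 4 units southeast of B: delta (east=+4, north=-4); A at (east=1, north=-15).
Therefore A relative to G: (east=1, north=-15).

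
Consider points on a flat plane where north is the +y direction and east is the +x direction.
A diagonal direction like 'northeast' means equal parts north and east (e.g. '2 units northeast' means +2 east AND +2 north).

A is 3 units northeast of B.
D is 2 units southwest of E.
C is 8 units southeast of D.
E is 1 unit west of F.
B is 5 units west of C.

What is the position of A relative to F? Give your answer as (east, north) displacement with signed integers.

Place F at the origin (east=0, north=0).
  E is 1 unit west of F: delta (east=-1, north=+0); E at (east=-1, north=0).
  D is 2 units southwest of E: delta (east=-2, north=-2); D at (east=-3, north=-2).
  C is 8 units southeast of D: delta (east=+8, north=-8); C at (east=5, north=-10).
  B is 5 units west of C: delta (east=-5, north=+0); B at (east=0, north=-10).
  A is 3 units northeast of B: delta (east=+3, north=+3); A at (east=3, north=-7).
Therefore A relative to F: (east=3, north=-7).

Answer: A is at (east=3, north=-7) relative to F.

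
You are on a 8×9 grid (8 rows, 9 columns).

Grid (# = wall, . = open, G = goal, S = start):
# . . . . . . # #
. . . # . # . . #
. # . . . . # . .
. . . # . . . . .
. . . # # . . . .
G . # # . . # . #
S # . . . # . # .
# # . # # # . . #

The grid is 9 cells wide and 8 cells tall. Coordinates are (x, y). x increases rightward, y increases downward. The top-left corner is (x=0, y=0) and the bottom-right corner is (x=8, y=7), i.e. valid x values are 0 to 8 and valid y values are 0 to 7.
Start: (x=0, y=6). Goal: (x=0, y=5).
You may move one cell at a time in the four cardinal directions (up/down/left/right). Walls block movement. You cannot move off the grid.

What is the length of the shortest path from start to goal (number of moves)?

BFS from (x=0, y=6) until reaching (x=0, y=5):
  Distance 0: (x=0, y=6)
  Distance 1: (x=0, y=5)  <- goal reached here
One shortest path (1 moves): (x=0, y=6) -> (x=0, y=5)

Answer: Shortest path length: 1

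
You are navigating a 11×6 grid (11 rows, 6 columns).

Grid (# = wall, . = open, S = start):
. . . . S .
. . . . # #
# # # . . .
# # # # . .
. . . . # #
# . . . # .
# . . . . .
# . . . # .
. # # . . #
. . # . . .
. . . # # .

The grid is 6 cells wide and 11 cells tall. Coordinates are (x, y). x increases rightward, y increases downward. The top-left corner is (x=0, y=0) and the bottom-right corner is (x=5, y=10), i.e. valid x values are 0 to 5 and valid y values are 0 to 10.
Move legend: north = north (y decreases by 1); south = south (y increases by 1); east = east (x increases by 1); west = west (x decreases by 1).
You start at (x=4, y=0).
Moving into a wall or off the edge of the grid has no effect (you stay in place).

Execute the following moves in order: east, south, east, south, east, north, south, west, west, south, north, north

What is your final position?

Start: (x=4, y=0)
  east (east): (x=4, y=0) -> (x=5, y=0)
  south (south): blocked, stay at (x=5, y=0)
  east (east): blocked, stay at (x=5, y=0)
  south (south): blocked, stay at (x=5, y=0)
  east (east): blocked, stay at (x=5, y=0)
  north (north): blocked, stay at (x=5, y=0)
  south (south): blocked, stay at (x=5, y=0)
  west (west): (x=5, y=0) -> (x=4, y=0)
  west (west): (x=4, y=0) -> (x=3, y=0)
  south (south): (x=3, y=0) -> (x=3, y=1)
  north (north): (x=3, y=1) -> (x=3, y=0)
  north (north): blocked, stay at (x=3, y=0)
Final: (x=3, y=0)

Answer: Final position: (x=3, y=0)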